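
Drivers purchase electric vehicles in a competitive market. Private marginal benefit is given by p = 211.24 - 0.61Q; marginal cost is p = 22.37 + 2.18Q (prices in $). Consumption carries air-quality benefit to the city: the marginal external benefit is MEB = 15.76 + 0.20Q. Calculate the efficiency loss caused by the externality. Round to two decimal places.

Market equilibrium (private): 22.37 + 2.18Q = 211.24 - 0.61Q → Q_m = 67.6953.
Social marginal benefit = demand + MEB = 227.00 - 0.41Q.
Set SMB = MC: 227.00 - 0.41Q = 22.37 + 2.18Q → Q* = 79.0077.
The loss is the area between SMB and MC from Q* to Q_m; with linear curves that's a triangle of height MEB(Q_m).
DWL = ½ × 11.3124 × 29.2991 = 165.7216.

DWL = $165.72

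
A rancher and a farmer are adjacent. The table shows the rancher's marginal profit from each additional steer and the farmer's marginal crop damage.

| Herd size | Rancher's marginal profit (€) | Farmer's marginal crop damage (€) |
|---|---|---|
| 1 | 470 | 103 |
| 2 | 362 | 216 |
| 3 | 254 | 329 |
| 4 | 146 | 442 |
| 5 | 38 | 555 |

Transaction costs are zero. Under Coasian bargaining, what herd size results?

Bargaining reaches the level where marginal profit last exceeds marginal crop damage.
That holds through level 2 (362 ≥ 216) but not at 3 (254 < 329).

2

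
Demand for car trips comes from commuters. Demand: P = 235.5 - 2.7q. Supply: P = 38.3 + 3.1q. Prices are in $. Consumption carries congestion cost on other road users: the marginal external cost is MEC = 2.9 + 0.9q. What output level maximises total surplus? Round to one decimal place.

q* = 29.0

Social marginal benefit = demand − MEC = 232.6 - 3.6q.
Set SMB = MC: 232.6 - 3.6q = 38.3 + 3.1q → q* = 29.0000.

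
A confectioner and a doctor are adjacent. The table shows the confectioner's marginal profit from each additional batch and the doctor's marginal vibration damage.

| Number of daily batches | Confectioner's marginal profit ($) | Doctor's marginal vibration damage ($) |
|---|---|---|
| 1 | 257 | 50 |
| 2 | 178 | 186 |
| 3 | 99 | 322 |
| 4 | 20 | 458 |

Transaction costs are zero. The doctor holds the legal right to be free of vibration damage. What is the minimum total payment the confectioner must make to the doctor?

$50

Efficient level: marginal profit ≥ marginal vibration damage through level 1, so k* = 1.
With the doctor holding the right, the confectioner must at least compensate total damage at k*: 50 = 50.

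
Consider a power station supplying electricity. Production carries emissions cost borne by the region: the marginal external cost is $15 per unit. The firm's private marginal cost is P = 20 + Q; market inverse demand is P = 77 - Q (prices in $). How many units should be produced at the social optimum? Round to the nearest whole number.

Q* = 21

Social marginal cost = private MC + MEC = 35 + Q.
Set SMC = demand: 35 + Q = 77 - Q → Q* = 21.0000.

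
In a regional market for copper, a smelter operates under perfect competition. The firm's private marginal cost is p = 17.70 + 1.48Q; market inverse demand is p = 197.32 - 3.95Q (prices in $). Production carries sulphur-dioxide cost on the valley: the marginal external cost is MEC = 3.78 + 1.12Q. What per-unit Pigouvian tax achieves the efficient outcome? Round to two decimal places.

Social marginal cost = private MC + MEC = 21.48 + 2.60Q.
Set SMC = demand: 21.48 + 2.60Q = 197.32 - 3.95Q → Q* = 26.8458.
The Pigouvian tax equals MEC at Q*: 3.78 + 1.12×26.8458 = 33.8473.

tax = $33.85 per unit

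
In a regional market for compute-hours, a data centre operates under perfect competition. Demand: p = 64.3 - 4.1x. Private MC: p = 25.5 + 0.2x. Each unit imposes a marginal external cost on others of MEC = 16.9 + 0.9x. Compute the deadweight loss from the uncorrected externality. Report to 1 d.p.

Market equilibrium (private): 25.5 + 0.2x = 64.3 - 4.1x → x_m = 9.0233.
Social marginal cost = private MC + MEC = 42.4 + 1.1x.
Set SMC = demand: 42.4 + 1.1x = 64.3 - 4.1x → x* = 4.2115.
The loss is the area between SMC and demand from x* to x_m; with linear curves that's a triangle of height MEC(x_m).
DWL = ½ × 4.8118 × 25.0209 = 60.1978.

DWL = 60.2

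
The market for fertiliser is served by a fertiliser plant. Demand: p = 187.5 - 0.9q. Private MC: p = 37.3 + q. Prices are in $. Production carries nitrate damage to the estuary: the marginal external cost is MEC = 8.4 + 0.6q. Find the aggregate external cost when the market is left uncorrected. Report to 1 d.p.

$2538.8

Market equilibrium (private): 37.3 + q = 187.5 - 0.9q → q_m = 79.0526.
Total external cost = ∫₀^{q_m} (8.4 + 0.6q) dq = 8.4×79.0526 + ½×0.6×79.0526² = 2538.8359.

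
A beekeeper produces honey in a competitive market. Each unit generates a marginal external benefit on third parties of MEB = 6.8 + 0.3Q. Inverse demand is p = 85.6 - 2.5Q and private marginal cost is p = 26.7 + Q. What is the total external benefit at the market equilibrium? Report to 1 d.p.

Market equilibrium (private): 26.7 + Q = 85.6 - 2.5Q → Q_m = 16.8286.
Total external benefit = ∫₀^{Q_m} (6.8 + 0.3Q) dQ = 6.8×16.8286 + ½×0.3×16.8286² = 156.9147.

156.9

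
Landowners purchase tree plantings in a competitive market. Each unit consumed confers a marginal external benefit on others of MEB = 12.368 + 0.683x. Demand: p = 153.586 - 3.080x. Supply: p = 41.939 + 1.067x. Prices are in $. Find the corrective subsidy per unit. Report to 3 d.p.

Social marginal benefit = demand + MEB = 165.954 - 2.397x.
Set SMB = MC: 165.954 - 2.397x = 41.939 + 1.067x → x* = 35.8011.
The Pigouvian subsidy equals MEB at x*: 12.368 + 0.683×35.8011 = 36.8202.

subsidy = $36.820 per unit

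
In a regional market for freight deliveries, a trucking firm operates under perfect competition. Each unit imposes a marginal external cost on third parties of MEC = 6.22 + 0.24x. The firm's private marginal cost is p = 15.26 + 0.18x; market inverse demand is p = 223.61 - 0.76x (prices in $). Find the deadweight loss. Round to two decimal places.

DWL = $1495.86

Market equilibrium (private): 15.26 + 0.18x = 223.61 - 0.76x → x_m = 221.6489.
Social marginal cost = private MC + MEC = 21.48 + 0.42x.
Set SMC = demand: 21.48 + 0.42x = 223.61 - 0.76x → x* = 171.2966.
Between x* and x_m the wedge SMC − demand runs linearly from 0 to MEC(x_m), so the loss is a triangle.
DWL = ½ × 50.3523 × 59.4157 = 1495.8586.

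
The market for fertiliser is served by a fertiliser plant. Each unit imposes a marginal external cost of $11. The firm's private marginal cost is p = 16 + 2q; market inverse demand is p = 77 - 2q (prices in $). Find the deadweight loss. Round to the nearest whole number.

DWL = $15

Market equilibrium (private): 16 + 2q = 77 - 2q → q_m = 15.2500.
Social marginal cost = private MC + MEC = 27 + 2q.
Set SMC = demand: 27 + 2q = 77 - 2q → q* = 12.5000.
Between q* and q_m the wedge SMC − demand runs linearly from 0 to MEC(q_m), so the loss is a triangle.
DWL = ½ × 2.7500 × 11.0000 = 15.1250.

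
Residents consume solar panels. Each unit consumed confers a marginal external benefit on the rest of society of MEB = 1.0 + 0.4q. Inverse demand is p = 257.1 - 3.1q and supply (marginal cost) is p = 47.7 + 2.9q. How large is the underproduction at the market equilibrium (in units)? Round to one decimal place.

Market equilibrium (private): 47.7 + 2.9q = 257.1 - 3.1q → q_m = 34.9000.
Social marginal benefit = demand + MEB = 258.1 - 2.7q.
Set SMB = MC: 258.1 - 2.7q = 47.7 + 2.9q → q* = 37.5714.
Gap = |34.9000 − 37.5714| = 2.6714.

2.7 units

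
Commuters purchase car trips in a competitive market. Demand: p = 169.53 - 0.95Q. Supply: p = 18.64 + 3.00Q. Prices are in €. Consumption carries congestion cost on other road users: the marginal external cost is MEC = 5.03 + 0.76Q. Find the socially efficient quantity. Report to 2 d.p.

Social marginal benefit = demand − MEC = 164.50 - 1.71Q.
Set SMB = MC: 164.50 - 1.71Q = 18.64 + 3.00Q → Q* = 30.9682.

Q* = 30.97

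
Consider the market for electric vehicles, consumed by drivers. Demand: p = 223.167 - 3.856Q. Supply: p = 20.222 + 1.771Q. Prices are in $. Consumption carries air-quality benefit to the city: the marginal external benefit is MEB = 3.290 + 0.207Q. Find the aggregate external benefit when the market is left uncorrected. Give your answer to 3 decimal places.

Market equilibrium (private): 20.222 + 1.771Q = 223.167 - 3.856Q → Q_m = 36.0663.
Total external benefit = ∫₀^{Q_m} (3.290 + 0.207Q) dQ = 3.290×36.0663 + ½×0.207×36.0663² = 253.2886.

$253.289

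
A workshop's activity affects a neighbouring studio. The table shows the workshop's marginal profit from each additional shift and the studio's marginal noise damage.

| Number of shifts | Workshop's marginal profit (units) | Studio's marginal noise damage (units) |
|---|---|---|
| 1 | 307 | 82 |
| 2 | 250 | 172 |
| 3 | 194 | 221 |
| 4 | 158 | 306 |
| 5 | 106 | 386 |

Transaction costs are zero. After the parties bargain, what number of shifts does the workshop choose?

2

Bargaining reaches the level where marginal profit last exceeds marginal noise damage.
That holds through level 2 (250 ≥ 172) but not at 3 (194 < 221).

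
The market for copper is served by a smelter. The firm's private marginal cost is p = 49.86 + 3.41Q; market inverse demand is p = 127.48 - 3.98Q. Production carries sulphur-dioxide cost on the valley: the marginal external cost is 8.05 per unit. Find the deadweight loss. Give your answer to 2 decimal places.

Market equilibrium (private): 49.86 + 3.41Q = 127.48 - 3.98Q → Q_m = 10.5034.
Social marginal cost = private MC + MEC = 57.91 + 3.41Q.
Set SMC = demand: 57.91 + 3.41Q = 127.48 - 3.98Q → Q* = 9.4141.
The loss is the area between SMC and demand from Q* to Q_m; with linear curves that's a triangle of height MEC(Q_m).
DWL = ½ × 1.0893 × 8.0500 = 4.3844.

DWL = 4.38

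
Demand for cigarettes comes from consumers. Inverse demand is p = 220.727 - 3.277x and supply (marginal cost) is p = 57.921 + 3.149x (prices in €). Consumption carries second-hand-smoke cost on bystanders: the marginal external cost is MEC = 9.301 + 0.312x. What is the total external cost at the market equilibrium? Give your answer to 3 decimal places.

Market equilibrium (private): 57.921 + 3.149x = 220.727 - 3.277x → x_m = 25.3355.
Total external cost = ∫₀^{x_m} (9.301 + 0.312x) dx = 9.301×25.3355 + ½×0.312×25.3355² = 335.7799.

€335.780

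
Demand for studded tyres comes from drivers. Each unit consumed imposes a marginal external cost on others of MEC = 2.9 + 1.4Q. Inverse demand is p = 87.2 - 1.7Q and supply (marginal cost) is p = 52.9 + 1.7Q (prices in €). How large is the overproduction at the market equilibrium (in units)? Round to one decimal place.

Market equilibrium (private): 52.9 + 1.7Q = 87.2 - 1.7Q → Q_m = 10.0882.
Social marginal benefit = demand − MEC = 84.3 - 3.1Q.
Set SMB = MC: 84.3 - 3.1Q = 52.9 + 1.7Q → Q* = 6.5417.
Gap = |10.0882 − 6.5417| = 3.5465.

3.5 units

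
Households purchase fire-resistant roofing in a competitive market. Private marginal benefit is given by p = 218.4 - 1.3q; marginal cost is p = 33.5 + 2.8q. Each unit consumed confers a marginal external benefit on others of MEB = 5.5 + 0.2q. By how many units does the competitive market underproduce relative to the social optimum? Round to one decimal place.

Market equilibrium (private): 33.5 + 2.8q = 218.4 - 1.3q → q_m = 45.0976.
Social marginal benefit = demand + MEB = 223.9 - 1.1q.
Set SMB = MC: 223.9 - 1.1q = 33.5 + 2.8q → q* = 48.8205.
Gap = |45.0976 − 48.8205| = 3.7229.

3.7 units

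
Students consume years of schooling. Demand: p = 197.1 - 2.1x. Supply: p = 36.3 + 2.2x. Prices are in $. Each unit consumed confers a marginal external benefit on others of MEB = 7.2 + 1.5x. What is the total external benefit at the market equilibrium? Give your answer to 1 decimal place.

Market equilibrium (private): 36.3 + 2.2x = 197.1 - 2.1x → x_m = 37.3953.
Total external benefit = ∫₀^{x_m} (7.2 + 1.5x) dx = 7.2×37.3953 + ½×1.5×37.3953² = 1318.0525.

$1318.1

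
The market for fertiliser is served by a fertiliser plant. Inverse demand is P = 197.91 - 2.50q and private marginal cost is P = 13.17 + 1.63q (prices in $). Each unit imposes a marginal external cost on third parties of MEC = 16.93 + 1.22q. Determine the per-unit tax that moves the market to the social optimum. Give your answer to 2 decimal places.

tax = $55.20 per unit

Social marginal cost = private MC + MEC = 30.10 + 2.85q.
Set SMC = demand: 30.10 + 2.85q = 197.91 - 2.50q → q* = 31.3664.
The Pigouvian tax equals MEC at q*: 16.93 + 1.22×31.3664 = 55.1970.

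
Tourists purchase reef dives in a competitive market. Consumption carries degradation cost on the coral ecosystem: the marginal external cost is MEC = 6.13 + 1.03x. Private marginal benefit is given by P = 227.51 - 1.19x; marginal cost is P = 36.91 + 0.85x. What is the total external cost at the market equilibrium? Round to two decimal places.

5068.39

Market equilibrium (private): 36.91 + 0.85x = 227.51 - 1.19x → x_m = 93.4314.
Total external cost = ∫₀^{x_m} (6.13 + 1.03x) dx = 6.13×93.4314 + ½×1.03×93.4314² = 5068.3891.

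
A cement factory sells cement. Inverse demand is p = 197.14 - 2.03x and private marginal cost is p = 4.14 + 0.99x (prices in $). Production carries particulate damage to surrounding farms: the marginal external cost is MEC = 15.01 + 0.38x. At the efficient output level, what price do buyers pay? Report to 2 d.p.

P = $90.87

Social marginal cost = private MC + MEC = 19.15 + 1.37x.
Set SMC = demand: 19.15 + 1.37x = 197.14 - 2.03x → x* = 52.3500.
Consumer price on the demand curve at x*: 197.14 − 2.03×52.3500 = 90.8695.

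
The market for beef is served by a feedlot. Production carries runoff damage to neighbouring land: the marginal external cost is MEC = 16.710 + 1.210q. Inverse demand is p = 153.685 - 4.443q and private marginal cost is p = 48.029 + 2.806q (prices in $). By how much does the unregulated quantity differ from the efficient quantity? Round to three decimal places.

Market equilibrium (private): 48.029 + 2.806q = 153.685 - 4.443q → q_m = 14.5753.
Social marginal cost = private MC + MEC = 64.739 + 4.016q.
Set SMC = demand: 64.739 + 4.016q = 153.685 - 4.443q → q* = 10.5150.
Gap = |14.5753 − 10.5150| = 4.0603.

4.060 units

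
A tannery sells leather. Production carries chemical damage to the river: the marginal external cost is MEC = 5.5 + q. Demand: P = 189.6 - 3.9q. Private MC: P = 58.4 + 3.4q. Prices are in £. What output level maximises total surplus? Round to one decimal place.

Social marginal cost = private MC + MEC = 63.9 + 4.4q.
Set SMC = demand: 63.9 + 4.4q = 189.6 - 3.9q → q* = 15.1446.

q* = 15.1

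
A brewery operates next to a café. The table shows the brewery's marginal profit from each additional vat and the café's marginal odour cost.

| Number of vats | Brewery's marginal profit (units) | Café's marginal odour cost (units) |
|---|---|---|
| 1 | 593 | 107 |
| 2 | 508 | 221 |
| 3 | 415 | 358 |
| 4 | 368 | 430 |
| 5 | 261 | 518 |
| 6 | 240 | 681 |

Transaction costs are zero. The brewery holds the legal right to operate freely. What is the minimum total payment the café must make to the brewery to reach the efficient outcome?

Left alone the brewery would choose level 6 (marginal profit stays positive).
Efficient level: k* = 3 (marginal profit ≥ marginal odour cost through 3).
The café must at least cover the brewery's forgone profit from cutting 6→3: 368 + 261 + 240 = 869.

869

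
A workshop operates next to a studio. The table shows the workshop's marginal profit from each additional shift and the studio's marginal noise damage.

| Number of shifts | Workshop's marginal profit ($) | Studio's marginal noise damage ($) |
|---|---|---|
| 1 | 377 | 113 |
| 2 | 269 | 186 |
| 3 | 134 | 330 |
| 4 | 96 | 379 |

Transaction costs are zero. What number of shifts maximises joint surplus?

Bargaining reaches the level where marginal profit last exceeds marginal noise damage.
That holds through level 2 (269 ≥ 186) but not at 3 (134 < 330).

2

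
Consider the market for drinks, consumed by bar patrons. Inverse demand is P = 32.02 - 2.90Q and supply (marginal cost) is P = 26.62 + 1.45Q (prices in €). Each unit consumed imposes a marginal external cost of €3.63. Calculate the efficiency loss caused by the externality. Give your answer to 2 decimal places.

DWL = €1.51

Market equilibrium (private): 26.62 + 1.45Q = 32.02 - 2.90Q → Q_m = 1.2414.
Social marginal benefit = demand − MEC = 28.39 - 2.90Q.
Set SMB = MC: 28.39 - 2.90Q = 26.62 + 1.45Q → Q* = 0.4069.
The welfare-loss triangle has base |Q_m − Q*| and height MEC(Q_m) (the vertical gap between SMB and MC is zero at Q* and MEC at Q_m).
DWL = ½ × 0.8345 × 3.6300 = 1.5146.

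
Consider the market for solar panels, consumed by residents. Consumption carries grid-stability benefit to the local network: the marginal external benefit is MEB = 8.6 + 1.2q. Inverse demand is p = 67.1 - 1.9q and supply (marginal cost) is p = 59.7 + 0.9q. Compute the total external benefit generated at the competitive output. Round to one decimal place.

Market equilibrium (private): 59.7 + 0.9q = 67.1 - 1.9q → q_m = 2.6429.
Total external benefit = ∫₀^{q_m} (8.6 + 1.2q) dq = 8.6×2.6429 + ½×1.2×2.6429² = 26.9199.

26.9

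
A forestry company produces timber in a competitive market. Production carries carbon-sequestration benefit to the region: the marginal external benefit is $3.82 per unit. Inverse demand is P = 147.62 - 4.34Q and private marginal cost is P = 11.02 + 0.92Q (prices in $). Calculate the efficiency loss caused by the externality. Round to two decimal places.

DWL = $1.39

Market equilibrium (private): 11.02 + 0.92Q = 147.62 - 4.34Q → Q_m = 25.9696.
Social marginal cost = private MC − MEB = 7.20 + 0.92Q.
Set SMC = demand: 7.20 + 0.92Q = 147.62 - 4.34Q → Q* = 26.6958.
Height of the DWL triangle at Q_m is demand(Q_m) − SMC(Q_m) = MEB(Q_m) = 3.8200.
DWL = ½ × 0.7262 × 3.8200 = 1.3870.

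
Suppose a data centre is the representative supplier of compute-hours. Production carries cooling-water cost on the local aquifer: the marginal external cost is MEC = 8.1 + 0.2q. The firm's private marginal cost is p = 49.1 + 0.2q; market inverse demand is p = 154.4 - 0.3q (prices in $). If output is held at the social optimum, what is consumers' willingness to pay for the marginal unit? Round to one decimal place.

Social marginal cost = private MC + MEC = 57.2 + 0.4q.
Set SMC = demand: 57.2 + 0.4q = 154.4 - 0.3q → q* = 138.8571.
Consumer price on the demand curve at q*: 154.4 − 0.3×138.8571 = 112.7429.

P = $112.7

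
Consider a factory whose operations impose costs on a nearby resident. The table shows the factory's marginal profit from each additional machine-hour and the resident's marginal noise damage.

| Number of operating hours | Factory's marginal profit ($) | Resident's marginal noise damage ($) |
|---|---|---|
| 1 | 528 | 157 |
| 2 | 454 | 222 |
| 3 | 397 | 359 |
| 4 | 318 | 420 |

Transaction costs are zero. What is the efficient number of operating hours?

3

Bargaining reaches the level where marginal profit last exceeds marginal noise damage.
That holds through level 3 (397 ≥ 359) but not at 4 (318 < 420).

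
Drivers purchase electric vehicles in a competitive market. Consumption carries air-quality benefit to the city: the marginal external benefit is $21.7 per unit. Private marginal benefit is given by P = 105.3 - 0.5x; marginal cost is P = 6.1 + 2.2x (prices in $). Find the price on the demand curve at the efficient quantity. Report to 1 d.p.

Social marginal benefit = demand + MEB = 127.0 - 0.5x.
Set SMB = MC: 127.0 - 0.5x = 6.1 + 2.2x → x* = 44.7778.
Consumer price on the demand curve at x*: 105.3 − 0.5×44.7778 = 82.9111.

P = $82.9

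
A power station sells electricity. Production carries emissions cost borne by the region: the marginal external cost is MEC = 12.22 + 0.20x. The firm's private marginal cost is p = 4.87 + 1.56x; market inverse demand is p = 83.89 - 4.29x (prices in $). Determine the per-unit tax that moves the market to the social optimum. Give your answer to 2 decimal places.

tax = $14.43 per unit

Social marginal cost = private MC + MEC = 17.09 + 1.76x.
Set SMC = demand: 17.09 + 1.76x = 83.89 - 4.29x → x* = 11.0413.
The Pigouvian tax equals MEC at x*: 12.22 + 0.20×11.0413 = 14.4283.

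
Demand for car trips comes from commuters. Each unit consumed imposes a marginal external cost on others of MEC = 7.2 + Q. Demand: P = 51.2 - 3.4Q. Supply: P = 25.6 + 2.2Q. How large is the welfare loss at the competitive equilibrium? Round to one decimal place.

DWL = 10.5

Market equilibrium (private): 25.6 + 2.2Q = 51.2 - 3.4Q → Q_m = 4.5714.
Social marginal benefit = demand − MEC = 44.0 - 4.4Q.
Set SMB = MC: 44.0 - 4.4Q = 25.6 + 2.2Q → Q* = 2.7879.
Between Q* and Q_m the wedge MC − SMB runs linearly from 0 to MEC(Q_m), so the loss is a triangle.
DWL = ½ × 1.7835 × 11.7714 = 10.4971.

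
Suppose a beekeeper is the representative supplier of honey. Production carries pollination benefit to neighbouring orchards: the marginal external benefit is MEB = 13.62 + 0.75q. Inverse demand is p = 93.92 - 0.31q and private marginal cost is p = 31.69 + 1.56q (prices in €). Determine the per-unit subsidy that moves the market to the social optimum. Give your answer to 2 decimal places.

Social marginal cost = private MC − MEB = 18.07 + 0.81q.
Set SMC = demand: 18.07 + 0.81q = 93.92 - 0.31q → q* = 67.7232.
The Pigouvian subsidy equals MEB at q*: 13.62 + 0.75×67.7232 = 64.4124.

subsidy = €64.41 per unit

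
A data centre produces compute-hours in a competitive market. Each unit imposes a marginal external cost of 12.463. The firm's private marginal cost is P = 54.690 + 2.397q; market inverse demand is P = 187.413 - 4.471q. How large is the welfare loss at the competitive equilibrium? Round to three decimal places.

Market equilibrium (private): 54.690 + 2.397q = 187.413 - 4.471q → q_m = 19.3248.
Social marginal cost = private MC + MEC = 67.153 + 2.397q.
Set SMC = demand: 67.153 + 2.397q = 187.413 - 4.471q → q* = 17.5102.
Between q* and q_m the wedge SMC − demand runs linearly from 0 to MEC(q_m), so the loss is a triangle.
DWL = ½ × 1.8146 × 12.4630 = 11.3077.

DWL = 11.308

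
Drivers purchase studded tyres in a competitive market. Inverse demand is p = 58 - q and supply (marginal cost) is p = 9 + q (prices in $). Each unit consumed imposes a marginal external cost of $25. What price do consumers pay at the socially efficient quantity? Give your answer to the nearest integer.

P = $46

Social marginal benefit = demand − MEC = 33 - q.
Set SMB = MC: 33 - q = 9 + q → q* = 12.0000.
Consumer price on the demand curve at q*: 58 − 1×12.0000 = 46.0000.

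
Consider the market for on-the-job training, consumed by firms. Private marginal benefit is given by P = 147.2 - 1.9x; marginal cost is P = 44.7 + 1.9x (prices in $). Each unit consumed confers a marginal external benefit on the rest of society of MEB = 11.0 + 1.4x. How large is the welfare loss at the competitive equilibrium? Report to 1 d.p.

DWL = $495.4

Market equilibrium (private): 44.7 + 1.9x = 147.2 - 1.9x → x_m = 26.9737.
Social marginal benefit = demand + MEB = 158.2 - 0.5x.
Set SMB = MC: 158.2 - 0.5x = 44.7 + 1.9x → x* = 47.2917.
Between x* and x_m the wedge SMB − MC runs linearly from 0 to MEB(x_m), so the loss is a triangle.
DWL = ½ × 20.3180 × 48.7632 = 495.3853.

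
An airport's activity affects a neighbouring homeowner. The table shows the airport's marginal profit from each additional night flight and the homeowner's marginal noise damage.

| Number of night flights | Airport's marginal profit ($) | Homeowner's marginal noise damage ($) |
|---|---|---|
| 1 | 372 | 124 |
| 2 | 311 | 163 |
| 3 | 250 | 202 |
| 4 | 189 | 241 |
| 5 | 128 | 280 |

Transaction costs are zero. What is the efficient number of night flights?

Bargaining reaches the level where marginal profit last exceeds marginal noise damage.
That holds through level 3 (250 ≥ 202) but not at 4 (189 < 241).

3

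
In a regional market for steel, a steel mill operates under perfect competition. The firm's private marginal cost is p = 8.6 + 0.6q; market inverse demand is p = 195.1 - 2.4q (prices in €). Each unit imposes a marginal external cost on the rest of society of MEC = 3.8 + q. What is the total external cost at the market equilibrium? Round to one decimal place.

€2168.6

Market equilibrium (private): 8.6 + 0.6q = 195.1 - 2.4q → q_m = 62.1667.
Total external cost = ∫₀^{q_m} (3.8 + 1.0q) dq = 3.8×62.1667 + ½×1.0×62.1667² = 2168.5828.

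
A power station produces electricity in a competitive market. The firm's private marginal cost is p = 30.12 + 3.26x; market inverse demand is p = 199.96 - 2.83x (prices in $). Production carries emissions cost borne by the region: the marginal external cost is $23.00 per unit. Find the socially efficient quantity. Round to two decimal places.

x* = 24.11

Social marginal cost = private MC + MEC = 53.12 + 3.26x.
Set SMC = demand: 53.12 + 3.26x = 199.96 - 2.83x → x* = 24.1117.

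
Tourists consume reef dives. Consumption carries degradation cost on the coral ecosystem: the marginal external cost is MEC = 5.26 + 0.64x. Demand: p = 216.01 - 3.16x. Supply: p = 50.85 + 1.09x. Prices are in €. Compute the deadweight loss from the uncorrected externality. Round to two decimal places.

Market equilibrium (private): 50.85 + 1.09x = 216.01 - 3.16x → x_m = 38.8612.
Social marginal benefit = demand − MEC = 210.75 - 3.80x.
Set SMB = MC: 210.75 - 3.80x = 50.85 + 1.09x → x* = 32.6994.
Between x* and x_m the wedge MC − SMB runs linearly from 0 to MEC(x_m), so the loss is a triangle.
DWL = ½ × 6.1618 × 30.1312 = 92.8312.

DWL = €92.83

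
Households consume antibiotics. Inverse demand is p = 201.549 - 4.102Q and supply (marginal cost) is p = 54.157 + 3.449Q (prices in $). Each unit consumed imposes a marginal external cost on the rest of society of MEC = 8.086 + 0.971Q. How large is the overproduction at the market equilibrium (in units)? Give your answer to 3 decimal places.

Market equilibrium (private): 54.157 + 3.449Q = 201.549 - 4.102Q → Q_m = 19.5195.
Social marginal benefit = demand − MEC = 193.463 - 5.073Q.
Set SMB = MC: 193.463 - 5.073Q = 54.157 + 3.449Q → Q* = 16.3466.
Gap = |19.5195 − 16.3466| = 3.1729.

3.173 units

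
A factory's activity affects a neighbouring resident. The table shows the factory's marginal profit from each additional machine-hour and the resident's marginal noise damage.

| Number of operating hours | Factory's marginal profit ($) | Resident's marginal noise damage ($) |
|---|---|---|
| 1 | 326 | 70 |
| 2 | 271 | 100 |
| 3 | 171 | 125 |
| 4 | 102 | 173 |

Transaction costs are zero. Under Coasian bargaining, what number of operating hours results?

3

Bargaining reaches the level where marginal profit last exceeds marginal noise damage.
That holds through level 3 (171 ≥ 125) but not at 4 (102 < 173).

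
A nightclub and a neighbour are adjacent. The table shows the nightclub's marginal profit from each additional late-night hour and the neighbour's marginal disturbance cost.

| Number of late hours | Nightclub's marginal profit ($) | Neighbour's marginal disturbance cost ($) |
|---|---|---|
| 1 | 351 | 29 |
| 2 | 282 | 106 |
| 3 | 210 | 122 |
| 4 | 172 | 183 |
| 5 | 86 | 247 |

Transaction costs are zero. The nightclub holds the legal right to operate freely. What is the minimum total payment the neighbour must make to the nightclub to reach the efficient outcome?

Left alone the nightclub would choose level 5 (marginal profit stays positive).
Efficient level: k* = 3 (marginal profit ≥ marginal disturbance cost through 3).
The neighbour must at least cover the nightclub's forgone profit from cutting 5→3: 172 + 86 = 258.

$258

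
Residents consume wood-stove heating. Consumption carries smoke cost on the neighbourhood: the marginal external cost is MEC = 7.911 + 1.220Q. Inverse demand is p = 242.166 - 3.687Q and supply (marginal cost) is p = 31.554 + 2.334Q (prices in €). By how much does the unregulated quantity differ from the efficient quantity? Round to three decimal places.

6.986 units

Market equilibrium (private): 31.554 + 2.334Q = 242.166 - 3.687Q → Q_m = 34.9796.
Social marginal benefit = demand − MEC = 234.255 - 4.907Q.
Set SMB = MC: 234.255 - 4.907Q = 31.554 + 2.334Q → Q* = 27.9935.
Gap = |34.9796 − 27.9935| = 6.9861.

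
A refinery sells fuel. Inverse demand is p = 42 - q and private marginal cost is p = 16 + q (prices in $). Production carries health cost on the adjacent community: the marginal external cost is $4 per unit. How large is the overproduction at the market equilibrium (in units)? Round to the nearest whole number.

Market equilibrium (private): 16 + q = 42 - q → q_m = 13.0000.
Social marginal cost = private MC + MEC = 20 + q.
Set SMC = demand: 20 + q = 42 - q → q* = 11.0000.
Gap = |13.0000 − 11.0000| = 2.0000.

2 units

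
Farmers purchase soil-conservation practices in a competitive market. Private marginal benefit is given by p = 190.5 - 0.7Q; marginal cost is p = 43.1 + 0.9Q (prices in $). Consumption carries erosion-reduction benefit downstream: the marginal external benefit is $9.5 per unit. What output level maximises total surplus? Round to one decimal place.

Q* = 98.1

Social marginal benefit = demand + MEB = 200.0 - 0.7Q.
Set SMB = MC: 200.0 - 0.7Q = 43.1 + 0.9Q → Q* = 98.0625.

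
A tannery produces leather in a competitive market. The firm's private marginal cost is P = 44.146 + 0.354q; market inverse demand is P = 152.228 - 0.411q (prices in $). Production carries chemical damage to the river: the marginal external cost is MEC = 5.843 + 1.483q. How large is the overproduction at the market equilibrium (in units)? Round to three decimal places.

Market equilibrium (private): 44.146 + 0.354q = 152.228 - 0.411q → q_m = 141.2837.
Social marginal cost = private MC + MEC = 49.989 + 1.837q.
Set SMC = demand: 49.989 + 1.837q = 152.228 - 0.411q → q* = 45.4800.
Gap = |141.2837 − 45.4800| = 95.8037.

95.804 units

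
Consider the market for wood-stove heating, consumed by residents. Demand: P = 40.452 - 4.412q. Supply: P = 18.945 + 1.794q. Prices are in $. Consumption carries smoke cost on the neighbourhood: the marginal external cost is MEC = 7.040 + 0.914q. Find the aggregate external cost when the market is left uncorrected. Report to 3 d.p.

$29.886

Market equilibrium (private): 18.945 + 1.794q = 40.452 - 4.412q → q_m = 3.4655.
Total external cost = ∫₀^{q_m} (7.040 + 0.914q) dq = 7.040×3.4655 + ½×0.914×3.4655² = 29.8855.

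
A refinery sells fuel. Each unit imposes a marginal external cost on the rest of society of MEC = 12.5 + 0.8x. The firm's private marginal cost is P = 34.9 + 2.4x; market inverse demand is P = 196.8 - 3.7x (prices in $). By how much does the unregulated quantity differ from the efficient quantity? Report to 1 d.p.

Market equilibrium (private): 34.9 + 2.4x = 196.8 - 3.7x → x_m = 26.5410.
Social marginal cost = private MC + MEC = 47.4 + 3.2x.
Set SMC = demand: 47.4 + 3.2x = 196.8 - 3.7x → x* = 21.6522.
Gap = |26.5410 − 21.6522| = 4.8888.

4.9 units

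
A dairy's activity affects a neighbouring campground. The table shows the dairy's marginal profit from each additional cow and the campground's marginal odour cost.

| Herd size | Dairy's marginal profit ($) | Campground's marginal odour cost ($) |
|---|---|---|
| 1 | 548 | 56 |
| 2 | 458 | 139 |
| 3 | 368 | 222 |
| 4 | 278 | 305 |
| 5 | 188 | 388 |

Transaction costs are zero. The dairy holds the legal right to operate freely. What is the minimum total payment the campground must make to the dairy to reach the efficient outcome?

$466

Left alone the dairy would choose level 5 (marginal profit stays positive).
Efficient level: k* = 3 (marginal profit ≥ marginal odour cost through 3).
The campground must at least cover the dairy's forgone profit from cutting 5→3: 278 + 188 = 466.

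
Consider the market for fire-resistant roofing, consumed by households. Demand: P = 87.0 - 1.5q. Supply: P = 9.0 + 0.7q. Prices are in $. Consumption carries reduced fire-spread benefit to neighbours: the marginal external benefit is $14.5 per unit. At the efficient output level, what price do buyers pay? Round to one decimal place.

P = $23.9

Social marginal benefit = demand + MEB = 101.5 - 1.5q.
Set SMB = MC: 101.5 - 1.5q = 9.0 + 0.7q → q* = 42.0455.
Consumer price on the demand curve at q*: 87.0 − 1.5×42.0455 = 23.9318.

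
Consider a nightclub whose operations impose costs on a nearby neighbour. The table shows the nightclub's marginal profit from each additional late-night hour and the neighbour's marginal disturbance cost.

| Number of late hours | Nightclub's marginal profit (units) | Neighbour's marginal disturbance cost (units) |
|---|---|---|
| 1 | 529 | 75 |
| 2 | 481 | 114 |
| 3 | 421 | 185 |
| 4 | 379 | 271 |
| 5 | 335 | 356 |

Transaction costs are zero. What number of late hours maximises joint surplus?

Bargaining reaches the level where marginal profit last exceeds marginal disturbance cost.
That holds through level 4 (379 ≥ 271) but not at 5 (335 < 356).

4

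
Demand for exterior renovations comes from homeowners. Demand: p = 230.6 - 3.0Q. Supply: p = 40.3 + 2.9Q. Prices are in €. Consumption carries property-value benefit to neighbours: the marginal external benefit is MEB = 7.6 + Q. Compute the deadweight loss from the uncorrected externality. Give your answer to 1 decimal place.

DWL = €162.1

Market equilibrium (private): 40.3 + 2.9Q = 230.6 - 3.0Q → Q_m = 32.2542.
Social marginal benefit = demand + MEB = 238.2 - 2.0Q.
Set SMB = MC: 238.2 - 2.0Q = 40.3 + 2.9Q → Q* = 40.3878.
Between Q* and Q_m the wedge SMB − MC runs linearly from 0 to MEB(Q_m), so the loss is a triangle.
DWL = ½ × 8.1336 × 39.8542 = 162.0791.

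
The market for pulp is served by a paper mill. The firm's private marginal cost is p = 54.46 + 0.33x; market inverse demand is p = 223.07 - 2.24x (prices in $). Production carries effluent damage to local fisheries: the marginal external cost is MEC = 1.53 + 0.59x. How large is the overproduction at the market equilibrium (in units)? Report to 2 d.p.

12.73 units

Market equilibrium (private): 54.46 + 0.33x = 223.07 - 2.24x → x_m = 65.6070.
Social marginal cost = private MC + MEC = 55.99 + 0.92x.
Set SMC = demand: 55.99 + 0.92x = 223.07 - 2.24x → x* = 52.8734.
Gap = |65.6070 − 52.8734| = 12.7336.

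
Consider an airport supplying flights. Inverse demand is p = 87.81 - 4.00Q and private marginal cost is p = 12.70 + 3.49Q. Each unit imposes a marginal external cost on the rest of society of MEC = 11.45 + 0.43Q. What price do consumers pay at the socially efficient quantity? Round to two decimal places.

Social marginal cost = private MC + MEC = 24.15 + 3.92Q.
Set SMC = demand: 24.15 + 3.92Q = 87.81 - 4.00Q → Q* = 8.0379.
Consumer price on the demand curve at Q*: 87.81 − 4.00×8.0379 = 55.6584.

P = 55.66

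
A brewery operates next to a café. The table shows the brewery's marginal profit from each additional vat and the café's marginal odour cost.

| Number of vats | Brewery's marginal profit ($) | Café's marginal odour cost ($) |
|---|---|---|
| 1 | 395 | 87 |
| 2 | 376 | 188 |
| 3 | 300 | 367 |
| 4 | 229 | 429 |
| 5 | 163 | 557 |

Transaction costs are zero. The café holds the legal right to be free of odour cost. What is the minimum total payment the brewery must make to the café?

$275

Efficient level: marginal profit ≥ marginal odour cost through level 2, so k* = 2.
With the café holding the right, the brewery must at least compensate total damage at k*: 87 + 188 = 275.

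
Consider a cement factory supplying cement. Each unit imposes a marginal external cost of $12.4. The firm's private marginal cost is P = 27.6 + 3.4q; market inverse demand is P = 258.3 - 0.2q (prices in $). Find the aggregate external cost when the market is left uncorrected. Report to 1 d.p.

Market equilibrium (private): 27.6 + 3.4q = 258.3 - 0.2q → q_m = 64.0833.
Total external cost = MEC × q_m = 12.4 × 64.0833 = 794.6329.

$794.6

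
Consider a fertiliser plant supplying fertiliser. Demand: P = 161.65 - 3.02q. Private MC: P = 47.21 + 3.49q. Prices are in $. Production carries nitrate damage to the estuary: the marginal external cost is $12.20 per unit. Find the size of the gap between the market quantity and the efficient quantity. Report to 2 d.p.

1.87 units

Market equilibrium (private): 47.21 + 3.49q = 161.65 - 3.02q → q_m = 17.5791.
Social marginal cost = private MC + MEC = 59.41 + 3.49q.
Set SMC = demand: 59.41 + 3.49q = 161.65 - 3.02q → q* = 15.7051.
Gap = |17.5791 − 15.7051| = 1.8740.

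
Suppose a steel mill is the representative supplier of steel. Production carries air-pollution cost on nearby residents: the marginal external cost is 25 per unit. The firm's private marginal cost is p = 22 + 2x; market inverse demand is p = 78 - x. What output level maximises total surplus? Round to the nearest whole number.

Social marginal cost = private MC + MEC = 47 + 2x.
Set SMC = demand: 47 + 2x = 78 - x → x* = 10.3333.

x* = 10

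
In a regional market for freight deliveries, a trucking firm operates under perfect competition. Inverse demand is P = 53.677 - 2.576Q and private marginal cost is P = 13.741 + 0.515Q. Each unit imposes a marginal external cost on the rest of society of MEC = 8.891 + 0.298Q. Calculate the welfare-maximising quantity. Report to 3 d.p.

Social marginal cost = private MC + MEC = 22.632 + 0.813Q.
Set SMC = demand: 22.632 + 0.813Q = 53.677 - 2.576Q → Q* = 9.1605.

Q* = 9.161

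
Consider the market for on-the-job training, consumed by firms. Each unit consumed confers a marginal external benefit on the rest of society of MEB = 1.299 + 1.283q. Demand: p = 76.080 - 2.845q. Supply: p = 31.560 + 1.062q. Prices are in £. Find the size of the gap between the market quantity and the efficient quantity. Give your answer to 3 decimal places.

6.067 units

Market equilibrium (private): 31.560 + 1.062q = 76.080 - 2.845q → q_m = 11.3949.
Social marginal benefit = demand + MEB = 77.379 - 1.562q.
Set SMB = MC: 77.379 - 1.562q = 31.560 + 1.062q → q* = 17.4615.
Gap = |11.3949 − 17.4615| = 6.0666.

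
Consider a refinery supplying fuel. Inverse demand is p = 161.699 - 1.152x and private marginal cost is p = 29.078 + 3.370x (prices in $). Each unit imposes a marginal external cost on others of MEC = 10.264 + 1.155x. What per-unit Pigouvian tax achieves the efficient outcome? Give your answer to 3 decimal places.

Social marginal cost = private MC + MEC = 39.342 + 4.525x.
Set SMC = demand: 39.342 + 4.525x = 161.699 - 1.152x → x* = 21.5531.
The Pigouvian tax equals MEC at x*: 10.264 + 1.155×21.5531 = 35.1578.

tax = $35.158 per unit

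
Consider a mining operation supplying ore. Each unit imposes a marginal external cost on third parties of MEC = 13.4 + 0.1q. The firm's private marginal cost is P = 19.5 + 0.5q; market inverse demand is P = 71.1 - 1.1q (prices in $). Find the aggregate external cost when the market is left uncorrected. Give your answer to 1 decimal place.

Market equilibrium (private): 19.5 + 0.5q = 71.1 - 1.1q → q_m = 32.2500.
Total external cost = ∫₀^{q_m} (13.4 + 0.1q) dq = 13.4×32.2500 + ½×0.1×32.2500² = 484.1531.

$484.2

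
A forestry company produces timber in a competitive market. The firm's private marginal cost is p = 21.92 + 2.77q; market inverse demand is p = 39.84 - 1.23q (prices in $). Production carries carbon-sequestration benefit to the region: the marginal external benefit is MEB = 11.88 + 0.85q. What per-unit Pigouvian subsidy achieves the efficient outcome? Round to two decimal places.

Social marginal cost = private MC − MEB = 10.04 + 1.92q.
Set SMC = demand: 10.04 + 1.92q = 39.84 - 1.23q → q* = 9.4603.
The Pigouvian subsidy equals MEB at q*: 11.88 + 0.85×9.4603 = 19.9213.

subsidy = $19.92 per unit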